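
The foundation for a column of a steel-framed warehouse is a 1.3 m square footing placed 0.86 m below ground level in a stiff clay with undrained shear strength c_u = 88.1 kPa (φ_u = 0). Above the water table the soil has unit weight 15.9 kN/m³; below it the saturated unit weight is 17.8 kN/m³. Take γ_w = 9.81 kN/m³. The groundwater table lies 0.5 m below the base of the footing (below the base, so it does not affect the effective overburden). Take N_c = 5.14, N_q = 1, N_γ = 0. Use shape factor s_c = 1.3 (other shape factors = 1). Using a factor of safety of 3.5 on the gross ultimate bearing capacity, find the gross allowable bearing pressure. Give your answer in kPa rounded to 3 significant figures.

Overburden at base level: q = 15.9 × 0.86 = 13.674 kPa.
Cohesion term c·N_c·s_c = 88.1 × 5.14 × 1.3 = 588.68 kPa; surcharge term q·N_q = 13.674 × 1 = 13.674 kPa.
q_ult = 588.68 + 13.674 = 602.36 kPa.
q_all = 602.36 / 3.5 = 172.1 kPa.

q_all ≈ 172 kPa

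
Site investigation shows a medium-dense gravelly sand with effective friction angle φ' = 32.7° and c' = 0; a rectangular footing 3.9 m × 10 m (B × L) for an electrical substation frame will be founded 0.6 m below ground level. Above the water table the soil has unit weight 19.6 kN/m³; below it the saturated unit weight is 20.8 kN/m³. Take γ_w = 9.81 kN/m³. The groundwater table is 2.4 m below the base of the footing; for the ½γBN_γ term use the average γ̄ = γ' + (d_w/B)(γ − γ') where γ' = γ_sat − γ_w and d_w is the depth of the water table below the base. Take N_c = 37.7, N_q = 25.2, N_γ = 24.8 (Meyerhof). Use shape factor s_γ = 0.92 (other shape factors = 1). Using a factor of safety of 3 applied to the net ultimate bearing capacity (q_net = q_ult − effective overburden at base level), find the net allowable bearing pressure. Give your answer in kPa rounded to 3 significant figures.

q_all(net) ≈ 336 kPa

q = γ·D_f = 19.6 × 0.6 = 11.76 kPa.
γ' = 10.99 kN/m³; averaging over the depth B below the base, γ̄ = γ' + (d_w/B)(γ − γ') = 16.288 kN/m³.
q·N_q = 11.76 × 25.2 = 296.35 kPa
0.5·γ·B·N_γ·s_γ = 0.5 × 16.288 × 3.9 × 24.8 × 0.92 = 724.69 kPa
q_ult = 296.35 + 724.69 = 1021 kPa.
Net ultimate: q_net = 1021 − 11.76 = 1009.3 kPa.
q_all(net) = 1009.3 / 3 = 336.43 kPa.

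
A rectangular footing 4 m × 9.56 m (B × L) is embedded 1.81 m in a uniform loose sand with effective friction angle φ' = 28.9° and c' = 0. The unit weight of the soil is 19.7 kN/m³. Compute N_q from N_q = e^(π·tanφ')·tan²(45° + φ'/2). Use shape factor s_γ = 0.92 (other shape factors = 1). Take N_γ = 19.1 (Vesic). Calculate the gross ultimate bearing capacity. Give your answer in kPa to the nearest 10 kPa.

q_ult ≈ 1270 kPa

tan28.9° = 0.552, so N_q = e^(π×0.552)·tan²(59.45°) = 5.665 × 2.871 = 16.26.
Overburden at base level: q = 19.7 × 1.81 = 35.657 kPa.
Surcharge term q·N_q = 35.657 × 16.261 = 579.82 kPa; self-weight term 0.5·γ·B·N_γ·s_γ = 0.5 × 19.7 × 4 × 19.1 × 0.92 = 692.34 kPa.
q_ult = 579.82 + 692.34 = 1272.2 kPa.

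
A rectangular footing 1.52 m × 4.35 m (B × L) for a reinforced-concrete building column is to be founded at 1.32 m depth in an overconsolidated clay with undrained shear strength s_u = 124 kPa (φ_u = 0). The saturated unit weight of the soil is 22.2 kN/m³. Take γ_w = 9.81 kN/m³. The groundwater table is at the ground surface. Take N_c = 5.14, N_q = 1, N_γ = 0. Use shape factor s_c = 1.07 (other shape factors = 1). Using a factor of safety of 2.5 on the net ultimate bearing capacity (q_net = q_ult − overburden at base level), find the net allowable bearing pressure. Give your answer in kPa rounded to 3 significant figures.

γ' = 22.2 − 9.81 = 12.39 kN/m³ (submerged throughout). q = 12.39 × 1.32 = 16.355 kPa.
c·N_c·s_c = 124 × 5.14 × 1.07 = 681.98 kPa
q·N_q = 16.355 × 1 = 16.355 kPa
q_ult = 681.98 + 16.355 = 698.33 kPa.
q_net = 698.33 − 16.355 = 681.98 kPa.
q_all(net) = 681.98 / 2.5 = 272.79 kPa.

q_all(net) ≈ 273 kPa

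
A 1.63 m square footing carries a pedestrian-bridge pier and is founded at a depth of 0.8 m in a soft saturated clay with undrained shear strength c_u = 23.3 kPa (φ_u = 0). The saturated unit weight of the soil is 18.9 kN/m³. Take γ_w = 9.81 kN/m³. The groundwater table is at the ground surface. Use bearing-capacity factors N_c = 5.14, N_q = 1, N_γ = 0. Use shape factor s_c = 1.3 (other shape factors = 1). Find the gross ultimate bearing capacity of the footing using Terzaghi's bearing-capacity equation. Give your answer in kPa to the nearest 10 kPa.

q_ult ≈ 160 kPa

With the water table at the surface the whole profile is submerged: γ' = 18.9 − 9.81 = 9.09 kN/m³, so q = γ'·D_f = 7.272 kPa.
q_ult = c·N_c·s_c + q·N_q
     = 23.3 × 5.14 × 1.3 + 7.272 × 1
     = 155.69 + 7.272 = 162.96 kPa.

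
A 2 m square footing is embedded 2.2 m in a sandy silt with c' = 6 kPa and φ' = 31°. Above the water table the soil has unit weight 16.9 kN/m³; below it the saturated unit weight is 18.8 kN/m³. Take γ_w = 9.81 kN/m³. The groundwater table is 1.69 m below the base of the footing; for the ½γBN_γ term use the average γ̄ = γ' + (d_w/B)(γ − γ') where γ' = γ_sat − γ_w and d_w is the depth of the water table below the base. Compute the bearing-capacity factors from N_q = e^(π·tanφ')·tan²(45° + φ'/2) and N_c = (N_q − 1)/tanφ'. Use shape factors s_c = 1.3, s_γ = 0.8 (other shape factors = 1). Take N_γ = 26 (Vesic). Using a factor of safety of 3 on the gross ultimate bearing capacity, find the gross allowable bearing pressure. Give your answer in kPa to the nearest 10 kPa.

N_q = e^(π·tan31°)·tan²(60.5°) = 20.63; N_c = (N_q − 1)/tanφ' = 32.67.
Effective surcharge at the founding depth q = γ·D_f = 16.9 × 2.2 = 37.18 kPa.
With d_w = 1.69 m < B, γ̄ = 8.99 + (1.69/2) × (16.9 − 8.99) = 15.674 kN/m³.
q_ult = c·N_c·s_c + q·N_q + 0.5·γ·B·N_γ·s_γ
     = 6 × 32.671 × 1.3 + 37.18 × 20.631 + 0.5 × 15.674 × 2 × 26 × 0.8
     = 254.83 + 767.05 + 326.02 = 1347.9 kPa.
q_all = 1347.9 / 3 = 449.3 kPa.

q_all ≈ 450 kPa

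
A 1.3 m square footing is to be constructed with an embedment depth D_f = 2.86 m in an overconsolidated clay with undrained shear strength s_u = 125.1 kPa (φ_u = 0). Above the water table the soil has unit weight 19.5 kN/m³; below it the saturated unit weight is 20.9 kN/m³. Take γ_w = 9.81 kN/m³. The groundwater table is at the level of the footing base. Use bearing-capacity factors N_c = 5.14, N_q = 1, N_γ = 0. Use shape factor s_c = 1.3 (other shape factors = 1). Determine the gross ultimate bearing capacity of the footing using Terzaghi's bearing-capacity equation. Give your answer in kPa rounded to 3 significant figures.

q = γ·D_f = 19.5 × 2.86 = 55.77 kPa.
c·N_c·s_c = 125.1 × 5.14 × 1.3 = 835.92 kPa
q·N_q = 55.77 × 1 = 55.77 kPa
q_ult = 835.92 + 55.77 = 891.69 kPa.

q_ult ≈ 892 kPa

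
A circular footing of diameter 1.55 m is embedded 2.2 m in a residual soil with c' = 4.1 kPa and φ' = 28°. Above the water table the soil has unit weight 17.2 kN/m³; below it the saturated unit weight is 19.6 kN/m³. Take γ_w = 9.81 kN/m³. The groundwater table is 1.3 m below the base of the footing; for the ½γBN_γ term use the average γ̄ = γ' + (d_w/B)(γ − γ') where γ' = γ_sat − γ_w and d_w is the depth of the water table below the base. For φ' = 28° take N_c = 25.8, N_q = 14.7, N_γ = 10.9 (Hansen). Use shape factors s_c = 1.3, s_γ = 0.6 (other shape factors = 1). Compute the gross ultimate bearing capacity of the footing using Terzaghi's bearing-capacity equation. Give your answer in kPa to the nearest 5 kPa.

q_ult ≈ 775 kPa

Effective surcharge at the founding depth q = γ·D_f = 17.2 × 2.2 = 37.84 kPa.
With d_w = 1.3 m < B, γ̄ = 9.79 + (1.3/1.55) × (17.2 − 9.79) = 16.005 kN/m³.
q_ult = c·N_c·s_c + q·N_q + 0.5·γ·B·N_γ·s_γ
     = 4.1 × 25.8 × 1.3 + 37.84 × 14.7 + 0.5 × 16.005 × 1.55 × 10.9 × 0.6
     = 137.51 + 556.25 + 81.121 = 774.88 kPa.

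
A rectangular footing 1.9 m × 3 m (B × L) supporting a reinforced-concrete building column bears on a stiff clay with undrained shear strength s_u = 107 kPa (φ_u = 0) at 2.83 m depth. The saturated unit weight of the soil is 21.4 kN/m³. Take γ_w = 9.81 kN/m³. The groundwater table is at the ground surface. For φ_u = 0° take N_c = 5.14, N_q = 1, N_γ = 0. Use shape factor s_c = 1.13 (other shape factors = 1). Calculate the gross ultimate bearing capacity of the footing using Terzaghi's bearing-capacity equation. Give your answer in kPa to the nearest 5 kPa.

Water table at ground surface, so effective unit weight γ' = 21.4 − 9.81 = 11.59 kN/m³ is used throughout; overburden q = 11.59 × 2.83 = 32.8 kPa.
Cohesion term c·N_c·s_c = 107 × 5.14 × 1.13 = 621.48 kPa; surcharge term q·N_q = 32.8 × 1 = 32.8 kPa.
q_ult = 621.48 + 32.8 = 654.28 kPa.

q_ult ≈ 655 kPa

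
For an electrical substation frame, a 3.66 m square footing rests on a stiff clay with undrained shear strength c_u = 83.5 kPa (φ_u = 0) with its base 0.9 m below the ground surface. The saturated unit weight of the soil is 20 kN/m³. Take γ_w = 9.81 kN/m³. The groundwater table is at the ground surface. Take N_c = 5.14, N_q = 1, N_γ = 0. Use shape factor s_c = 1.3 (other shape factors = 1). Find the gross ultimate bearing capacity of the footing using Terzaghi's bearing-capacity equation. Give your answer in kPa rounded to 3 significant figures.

With the water table at the surface the whole profile is submerged: γ' = 20 − 9.81 = 10.19 kN/m³, so q = γ'·D_f = 9.171 kPa.
q_ult = c·N_c·s_c + q·N_q
     = 83.5 × 5.14 × 1.3 + 9.171 × 1
     = 557.95 + 9.171 = 567.12 kPa.

q_ult ≈ 567 kPa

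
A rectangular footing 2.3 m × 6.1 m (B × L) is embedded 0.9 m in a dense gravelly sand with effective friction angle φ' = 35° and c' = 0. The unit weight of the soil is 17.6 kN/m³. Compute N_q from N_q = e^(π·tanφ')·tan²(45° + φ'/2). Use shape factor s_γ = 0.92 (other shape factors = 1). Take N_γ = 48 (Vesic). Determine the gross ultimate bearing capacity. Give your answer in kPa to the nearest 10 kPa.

tan35° = 0.7002, so N_q = e^(π×0.7002)·tan²(62.5°) = 9.023 × 3.69 = 33.3.
Overburden at base level: q = 17.6 × 0.9 = 15.84 kPa.
Surcharge term q·N_q = 15.84 × 33.296 = 527.41 kPa; self-weight term 0.5·γ·B·N_γ·s_γ = 0.5 × 17.6 × 2.3 × 48 × 0.92 = 893.8 kPa.
q_ult = 527.41 + 893.8 = 1421.2 kPa.

q_ult ≈ 1420 kPa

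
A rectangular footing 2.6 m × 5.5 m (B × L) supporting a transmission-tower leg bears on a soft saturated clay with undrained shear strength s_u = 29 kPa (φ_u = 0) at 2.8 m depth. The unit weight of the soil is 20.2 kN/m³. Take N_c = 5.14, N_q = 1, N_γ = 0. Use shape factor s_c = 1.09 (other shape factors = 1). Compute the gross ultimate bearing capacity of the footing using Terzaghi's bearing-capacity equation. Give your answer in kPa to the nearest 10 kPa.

Overburden at base level: q = 20.2 × 2.8 = 56.56 kPa.
Cohesion term c·N_c·s_c = 29 × 5.14 × 1.09 = 162.48 kPa; surcharge term q·N_q = 56.56 × 1 = 56.56 kPa.
q_ult = 162.48 + 56.56 = 219.04 kPa.

q_ult ≈ 220 kPa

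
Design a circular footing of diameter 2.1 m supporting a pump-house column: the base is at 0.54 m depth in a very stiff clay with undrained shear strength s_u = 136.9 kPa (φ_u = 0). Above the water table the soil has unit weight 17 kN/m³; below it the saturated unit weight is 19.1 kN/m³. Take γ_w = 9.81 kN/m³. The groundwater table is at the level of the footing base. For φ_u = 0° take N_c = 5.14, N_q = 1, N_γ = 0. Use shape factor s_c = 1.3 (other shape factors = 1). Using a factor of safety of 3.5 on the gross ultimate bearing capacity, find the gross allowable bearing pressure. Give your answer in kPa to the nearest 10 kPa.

Effective surcharge at the founding depth q = γ·D_f = 17 × 0.54 = 9.18 kPa.
q_ult = c·N_c·s_c + q·N_q
     = 136.9 × 5.14 × 1.3 + 9.18 × 1
     = 914.77 + 9.18 = 923.95 kPa.
q_all = 923.95 / 3.5 = 263.98 kPa.

q_all ≈ 260 kPa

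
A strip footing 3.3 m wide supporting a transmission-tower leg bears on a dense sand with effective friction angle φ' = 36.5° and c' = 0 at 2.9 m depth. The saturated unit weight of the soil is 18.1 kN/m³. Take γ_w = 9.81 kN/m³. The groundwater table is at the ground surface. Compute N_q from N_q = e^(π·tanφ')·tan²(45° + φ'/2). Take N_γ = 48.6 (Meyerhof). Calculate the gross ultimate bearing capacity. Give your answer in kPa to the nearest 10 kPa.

q_ult ≈ 1630 kPa

tan36.5° = 0.74, so N_q = e^(π×0.74)·tan²(63.25°) = 10.223 × 3.936 = 40.24.
With the water table at the surface the whole profile is submerged: γ' = 18.1 − 9.81 = 8.29 kN/m³, so q = γ'·D_f = 24.041 kPa; the same γ' applies in the ½γBN_γ term.
q_ult = q·N_q + 0.5·γ·B·N_γ
     = 24.041 × 40.24 + 0.5 × 8.29 × 3.3 × 48.6
     = 967.4 + 664.78 = 1632.2 kPa.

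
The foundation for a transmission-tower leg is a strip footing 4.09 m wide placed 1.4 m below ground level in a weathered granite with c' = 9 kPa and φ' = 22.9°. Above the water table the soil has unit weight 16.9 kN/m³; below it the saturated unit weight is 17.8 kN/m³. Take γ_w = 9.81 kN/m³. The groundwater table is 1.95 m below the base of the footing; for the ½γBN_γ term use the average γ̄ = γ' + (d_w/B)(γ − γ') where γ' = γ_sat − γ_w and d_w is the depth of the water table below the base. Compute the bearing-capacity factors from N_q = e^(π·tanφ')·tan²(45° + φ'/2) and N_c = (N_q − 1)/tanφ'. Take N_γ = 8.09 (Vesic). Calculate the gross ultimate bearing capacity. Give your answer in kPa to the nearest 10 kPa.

tan22.9° = 0.4224, so N_q = e^(π×0.4224)·tan²(56.45°) = 3.77 × 2.274 = 8.57.
N_c = (8.57 − 1)/tan22.9° = 17.93.
q = γ·D_f = 16.9 × 1.4 = 23.66 kPa.
γ' = 7.99 kN/m³; averaging over the depth B below the base, γ̄ = γ' + (d_w/B)(γ − γ') = 12.238 kN/m³.
c·N_c = 9 × 17.927 = 161.35 kPa
q·N_q = 23.66 × 8.5728 = 202.83 kPa
0.5·γ·B·N_γ = 0.5 × 12.238 × 4.09 × 8.09 = 202.47 kPa
q_ult = 161.35 + 202.83 + 202.47 = 566.65 kPa.

q_ult ≈ 570 kPa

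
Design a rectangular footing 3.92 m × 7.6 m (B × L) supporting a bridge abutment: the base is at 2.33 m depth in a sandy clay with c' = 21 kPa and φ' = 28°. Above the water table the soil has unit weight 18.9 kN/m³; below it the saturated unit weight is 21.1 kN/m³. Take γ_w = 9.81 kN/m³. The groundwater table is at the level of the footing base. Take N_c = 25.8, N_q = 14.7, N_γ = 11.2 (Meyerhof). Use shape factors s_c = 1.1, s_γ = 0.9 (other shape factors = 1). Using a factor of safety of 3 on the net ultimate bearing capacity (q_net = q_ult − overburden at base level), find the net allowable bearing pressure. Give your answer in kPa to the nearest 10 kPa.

q = γ·D_f = 18.9 × 2.33 = 44.037 kPa.
For the ½γBN_γ term take γ' = 21.1 − 9.81 = 11.29 kN/m³ (soil below base is submerged).
c·N_c·s_c = 21 × 25.8 × 1.1 = 595.98 kPa
q·N_q = 44.037 × 14.7 = 647.34 kPa
0.5·γ·B·N_γ·s_γ = 0.5 × 11.29 × 3.92 × 11.2 × 0.9 = 223.05 kPa
q_ult = 595.98 + 647.34 + 223.05 = 1466.4 kPa.
q_net = 1466.4 − 44.037 = 1422.3 kPa.
q_all(net) = 1422.3 / 3 = 474.11 kPa.

q_all(net) ≈ 470 kPa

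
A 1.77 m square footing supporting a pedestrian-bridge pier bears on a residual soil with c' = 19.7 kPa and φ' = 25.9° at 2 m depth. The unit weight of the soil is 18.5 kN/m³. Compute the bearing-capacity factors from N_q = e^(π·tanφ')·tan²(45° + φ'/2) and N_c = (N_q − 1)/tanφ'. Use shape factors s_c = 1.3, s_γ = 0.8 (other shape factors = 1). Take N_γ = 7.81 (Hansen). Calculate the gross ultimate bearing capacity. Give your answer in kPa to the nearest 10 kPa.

q_ult ≈ 1100 kPa

tan25.9° = 0.4856, so N_q = e^(π×0.4856)·tan²(57.95°) = 4.597 × 2.551 = 11.73.
N_c = (11.73 − 1)/tan25.9° = 22.09.
q = γ·D_f = 18.5 × 2 = 37 kPa.
c·N_c·s_c = 19.7 × 22.094 × 1.3 = 565.84 kPa
q·N_q = 37 × 11.728 = 433.95 kPa
0.5·γ·B·N_γ·s_γ = 0.5 × 18.5 × 1.77 × 7.81 × 0.8 = 102.3 kPa
q_ult = 565.84 + 433.95 + 102.3 = 1102.1 kPa.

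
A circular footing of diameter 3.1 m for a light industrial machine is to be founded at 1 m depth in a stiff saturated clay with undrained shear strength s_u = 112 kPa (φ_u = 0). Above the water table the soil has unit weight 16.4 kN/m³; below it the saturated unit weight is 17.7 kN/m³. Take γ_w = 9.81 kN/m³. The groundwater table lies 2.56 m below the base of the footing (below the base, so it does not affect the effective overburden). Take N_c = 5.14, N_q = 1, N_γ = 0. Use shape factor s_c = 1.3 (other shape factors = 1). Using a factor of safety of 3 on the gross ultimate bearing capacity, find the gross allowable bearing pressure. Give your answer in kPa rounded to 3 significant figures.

Effective surcharge at the founding depth q = γ·D_f = 16.4 × 1 = 16.4 kPa.
q_ult = c·N_c·s_c + q·N_q
     = 112 × 5.14 × 1.3 + 16.4 × 1
     = 748.38 + 16.4 = 764.78 kPa.
q_all = 764.78 / 3 = 254.93 kPa.

q_all ≈ 255 kPa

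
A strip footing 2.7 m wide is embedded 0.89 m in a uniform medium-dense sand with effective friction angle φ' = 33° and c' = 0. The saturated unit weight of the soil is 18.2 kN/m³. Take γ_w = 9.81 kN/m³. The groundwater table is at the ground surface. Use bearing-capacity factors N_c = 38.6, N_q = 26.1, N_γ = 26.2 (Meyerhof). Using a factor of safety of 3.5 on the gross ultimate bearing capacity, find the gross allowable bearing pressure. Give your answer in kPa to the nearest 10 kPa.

Water table at ground surface, so effective unit weight γ' = 18.2 − 9.81 = 8.39 kN/m³ is used throughout; overburden q = 8.39 × 0.89 = 7.4671 kPa; the same γ' applies in the ½γBN_γ term.
Surcharge term q·N_q = 7.4671 × 26.1 = 194.89 kPa; self-weight term 0.5·γ·B·N_γ = 0.5 × 8.39 × 2.7 × 26.2 = 296.75 kPa.
q_ult = 194.89 + 296.75 = 491.65 kPa.
q_all = 491.65 / 3.5 = 140.47 kPa.

q_all ≈ 140 kPa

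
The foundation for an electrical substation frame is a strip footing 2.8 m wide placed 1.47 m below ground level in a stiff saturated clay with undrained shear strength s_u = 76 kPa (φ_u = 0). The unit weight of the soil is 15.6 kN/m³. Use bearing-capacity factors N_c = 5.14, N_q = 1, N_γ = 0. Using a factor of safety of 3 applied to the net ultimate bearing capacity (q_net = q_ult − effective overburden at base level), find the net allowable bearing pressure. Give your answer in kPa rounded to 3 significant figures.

q_all(net) ≈ 130 kPa

Overburden at base level: q = 15.6 × 1.47 = 22.932 kPa.
Cohesion term c·N_c = 76 × 5.14 = 390.64 kPa; surcharge term q·N_q = 22.932 × 1 = 22.932 kPa.
q_ult = 390.64 + 22.932 = 413.57 kPa.
Net ultimate: q_net = 413.57 − 22.932 = 390.64 kPa.
q_all(net) = 390.64 / 3 = 130.21 kPa.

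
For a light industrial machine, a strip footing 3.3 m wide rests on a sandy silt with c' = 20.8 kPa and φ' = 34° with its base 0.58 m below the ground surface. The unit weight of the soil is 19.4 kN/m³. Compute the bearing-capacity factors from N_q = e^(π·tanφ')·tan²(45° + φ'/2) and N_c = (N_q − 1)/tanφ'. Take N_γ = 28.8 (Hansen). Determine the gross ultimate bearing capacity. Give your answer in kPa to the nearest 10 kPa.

q_ult ≈ 2130 kPa

tan34° = 0.6745, so N_q = e^(π×0.6745)·tan²(62°) = 8.323 × 3.537 = 29.44.
N_c = (29.44 − 1)/tan34° = 42.16.
Overburden at base level: q = 19.4 × 0.58 = 11.252 kPa.
Cohesion term c·N_c = 20.8 × 42.164 = 877.01 kPa; surcharge term q·N_q = 11.252 × 29.44 = 331.26 kPa; self-weight term 0.5·γ·B·N_γ = 0.5 × 19.4 × 3.3 × 28.8 = 921.89 kPa.
q_ult = 877.01 + 331.26 + 921.89 = 2130.2 kPa.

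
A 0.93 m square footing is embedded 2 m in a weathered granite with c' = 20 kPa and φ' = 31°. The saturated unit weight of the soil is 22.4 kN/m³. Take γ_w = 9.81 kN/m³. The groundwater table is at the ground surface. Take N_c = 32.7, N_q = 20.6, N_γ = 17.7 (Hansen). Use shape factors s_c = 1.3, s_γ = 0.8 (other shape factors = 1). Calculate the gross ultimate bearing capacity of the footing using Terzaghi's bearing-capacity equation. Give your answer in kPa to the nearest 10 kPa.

Water table at ground surface, so effective unit weight γ' = 22.4 − 9.81 = 12.59 kN/m³ is used throughout; overburden q = 12.59 × 2 = 25.18 kPa; the same γ' applies in the ½γBN_γ term.
Cohesion term c·N_c·s_c = 20 × 32.7 × 1.3 = 850.2 kPa; surcharge term q·N_q = 25.18 × 20.6 = 518.71 kPa; self-weight term 0.5·γ·B·N_γ·s_γ = 0.5 × 12.59 × 0.93 × 17.7 × 0.8 = 82.898 kPa.
q_ult = 850.2 + 518.71 + 82.898 = 1451.8 kPa.

q_ult ≈ 1450 kPa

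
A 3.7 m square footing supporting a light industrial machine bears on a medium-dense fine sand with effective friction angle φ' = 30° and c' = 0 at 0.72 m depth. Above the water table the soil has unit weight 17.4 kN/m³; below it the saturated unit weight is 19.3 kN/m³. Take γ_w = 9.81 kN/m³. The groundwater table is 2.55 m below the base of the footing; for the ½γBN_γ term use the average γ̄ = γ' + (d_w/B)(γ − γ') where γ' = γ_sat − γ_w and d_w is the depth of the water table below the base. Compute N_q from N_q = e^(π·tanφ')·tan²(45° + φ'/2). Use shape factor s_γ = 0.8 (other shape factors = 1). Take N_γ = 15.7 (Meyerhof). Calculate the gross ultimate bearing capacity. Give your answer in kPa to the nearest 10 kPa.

tan30° = 0.5774, so N_q = e^(π×0.5774)·tan²(60°) = 6.134 × 3.0 = 18.4.
Effective surcharge at the founding depth q = γ·D_f = 17.4 × 0.72 = 12.528 kPa.
With d_w = 2.55 m < B, γ̄ = 9.49 + (2.55/3.7) × (17.4 − 9.49) = 14.941 kN/m³.
q_ult = q·N_q + 0.5·γ·B·N_γ·s_γ
     = 12.528 × 18.401 + 0.5 × 14.941 × 3.7 × 15.7 × 0.8
     = 230.53 + 347.18 = 577.71 kPa.

q_ult ≈ 580 kPa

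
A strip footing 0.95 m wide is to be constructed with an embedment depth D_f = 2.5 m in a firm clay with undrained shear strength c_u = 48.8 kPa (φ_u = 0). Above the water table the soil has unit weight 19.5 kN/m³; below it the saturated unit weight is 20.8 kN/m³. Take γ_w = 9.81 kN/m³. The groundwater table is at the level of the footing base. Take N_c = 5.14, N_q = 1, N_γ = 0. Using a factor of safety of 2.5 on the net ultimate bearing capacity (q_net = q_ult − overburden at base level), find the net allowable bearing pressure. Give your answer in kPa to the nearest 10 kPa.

q_all(net) ≈ 100 kPa

Effective surcharge at the founding depth q = γ·D_f = 19.5 × 2.5 = 48.75 kPa.
q_ult = c·N_c + q·N_q
     = 48.8 × 5.14 + 48.75 × 1
     = 250.83 + 48.75 = 299.58 kPa.
q_net = 299.58 − 48.75 = 250.83 kPa.
q_all(net) = 250.83 / 2.5 = 100.33 kPa.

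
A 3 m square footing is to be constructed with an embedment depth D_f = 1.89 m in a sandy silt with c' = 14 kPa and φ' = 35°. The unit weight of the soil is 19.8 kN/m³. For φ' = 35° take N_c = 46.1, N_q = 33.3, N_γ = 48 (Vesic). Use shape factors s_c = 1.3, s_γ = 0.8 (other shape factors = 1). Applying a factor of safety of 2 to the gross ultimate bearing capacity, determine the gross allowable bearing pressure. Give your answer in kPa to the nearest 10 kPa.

Effective surcharge at the founding depth q = γ·D_f = 19.8 × 1.89 = 37.422 kPa.
q_ult = c·N_c·s_c + q·N_q + 0.5·γ·B·N_γ·s_γ
     = 14 × 46.1 × 1.3 + 37.422 × 33.3 + 0.5 × 19.8 × 3 × 48 × 0.8
     = 839.02 + 1246.2 + 1140.5 = 3225.7 kPa.
q_all = q_ult / FS = 3225.7 / 2 = 1612.8 kPa.

q_all ≈ 1610 kPa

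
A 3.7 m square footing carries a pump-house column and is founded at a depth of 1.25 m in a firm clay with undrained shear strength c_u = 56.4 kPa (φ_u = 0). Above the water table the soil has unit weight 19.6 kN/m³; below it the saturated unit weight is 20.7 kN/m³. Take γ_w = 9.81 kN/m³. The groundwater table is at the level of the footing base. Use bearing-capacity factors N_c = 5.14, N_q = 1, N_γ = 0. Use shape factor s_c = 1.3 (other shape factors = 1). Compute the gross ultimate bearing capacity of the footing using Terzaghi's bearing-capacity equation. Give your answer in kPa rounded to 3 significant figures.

q_ult ≈ 401 kPa

Effective surcharge at the founding depth q = γ·D_f = 19.6 × 1.25 = 24.5 kPa.
q_ult = c·N_c·s_c + q·N_q
     = 56.4 × 5.14 × 1.3 + 24.5 × 1
     = 376.86 + 24.5 = 401.36 kPa.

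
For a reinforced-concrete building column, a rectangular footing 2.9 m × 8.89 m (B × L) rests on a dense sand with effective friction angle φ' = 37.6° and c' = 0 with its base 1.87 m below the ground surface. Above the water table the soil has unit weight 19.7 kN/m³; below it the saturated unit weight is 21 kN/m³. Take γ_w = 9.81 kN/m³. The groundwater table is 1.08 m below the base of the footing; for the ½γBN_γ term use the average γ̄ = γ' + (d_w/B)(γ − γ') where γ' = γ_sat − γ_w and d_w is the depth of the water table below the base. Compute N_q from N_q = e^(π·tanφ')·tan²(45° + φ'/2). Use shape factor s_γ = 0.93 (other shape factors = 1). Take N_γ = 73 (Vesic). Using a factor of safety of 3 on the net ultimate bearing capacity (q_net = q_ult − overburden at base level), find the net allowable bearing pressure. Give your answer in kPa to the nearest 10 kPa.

q_all(net) ≈ 1030 kPa

N_q = e^(π·tan37.6°)·tan²(63.8°) = 46.42.
q = γ·D_f = 19.7 × 1.87 = 36.839 kPa.
γ' = 11.19 kN/m³; averaging over the depth B below the base, γ̄ = γ' + (d_w/B)(γ − γ') = 14.359 kN/m³.
q·N_q = 36.839 × 46.417 = 1709.9 kPa
0.5·γ·B·N_γ·s_γ = 0.5 × 14.359 × 2.9 × 73 × 0.93 = 1413.5 kPa
q_ult = 1709.9 + 1413.5 = 3123.5 kPa.
q_net = 3123.5 − 36.839 = 3086.6 kPa.
q_all(net) = 3086.6 / 3 = 1028.9 kPa.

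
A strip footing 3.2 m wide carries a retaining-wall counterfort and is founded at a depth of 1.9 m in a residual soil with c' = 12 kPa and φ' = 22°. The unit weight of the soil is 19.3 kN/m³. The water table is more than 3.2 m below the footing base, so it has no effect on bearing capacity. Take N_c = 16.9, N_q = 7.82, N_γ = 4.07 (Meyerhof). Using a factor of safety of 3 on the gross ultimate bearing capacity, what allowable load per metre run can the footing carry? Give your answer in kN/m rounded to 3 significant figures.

≈ 656 kN/m

q = γ·D_f = 19.3 × 1.9 = 36.67 kPa.
c·N_c = 12 × 16.9 = 202.8 kPa
q·N_q = 36.67 × 7.82 = 286.76 kPa
0.5·γ·B·N_γ = 0.5 × 19.3 × 3.2 × 4.07 = 125.68 kPa
q_ult = 202.8 + 286.76 + 125.68 = 615.24 kPa.
Gross allowable pressure q_all = 615.24 / 3 = 205.08 kPa.
Allowable wall load = q_all × B = 205.08 × 3.2 = 656.26 kN per metre run.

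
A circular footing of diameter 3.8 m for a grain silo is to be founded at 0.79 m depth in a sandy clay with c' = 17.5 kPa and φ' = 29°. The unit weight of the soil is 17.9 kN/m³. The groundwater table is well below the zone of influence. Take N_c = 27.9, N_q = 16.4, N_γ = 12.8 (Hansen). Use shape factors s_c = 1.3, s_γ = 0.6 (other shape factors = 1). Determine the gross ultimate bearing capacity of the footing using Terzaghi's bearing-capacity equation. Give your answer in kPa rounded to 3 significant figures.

q_ult ≈ 1130 kPa

Effective surcharge at the founding depth q = γ·D_f = 17.9 × 0.79 = 14.141 kPa.
q_ult = c·N_c·s_c + q·N_q + 0.5·γ·B·N_γ·s_γ
     = 17.5 × 27.9 × 1.3 + 14.141 × 16.4 + 0.5 × 17.9 × 3.8 × 12.8 × 0.6
     = 634.73 + 231.91 + 261.2 = 1127.8 kPa.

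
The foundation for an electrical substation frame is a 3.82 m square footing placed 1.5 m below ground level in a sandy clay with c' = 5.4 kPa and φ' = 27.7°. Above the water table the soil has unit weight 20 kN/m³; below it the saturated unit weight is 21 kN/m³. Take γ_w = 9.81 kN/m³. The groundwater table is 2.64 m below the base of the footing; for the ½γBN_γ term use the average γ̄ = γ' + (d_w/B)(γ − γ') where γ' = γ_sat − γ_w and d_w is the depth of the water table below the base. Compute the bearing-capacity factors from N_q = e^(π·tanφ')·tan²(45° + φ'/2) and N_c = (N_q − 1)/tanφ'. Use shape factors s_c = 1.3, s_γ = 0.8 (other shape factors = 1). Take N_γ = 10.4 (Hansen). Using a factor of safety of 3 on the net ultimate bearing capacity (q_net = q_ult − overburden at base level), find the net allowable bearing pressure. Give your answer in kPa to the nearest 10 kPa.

q_all(net) ≈ 280 kPa

N_q = e^(π·tan27.7°)·tan²(58.85°) = 14.24; N_c = (N_q − 1)/tanφ' = 25.23.
q = γ·D_f = 20 × 1.5 = 30 kPa.
γ' = 11.19 kN/m³; averaging over the depth B below the base, γ̄ = γ' + (d_w/B)(γ − γ') = 17.279 kN/m³.
c·N_c·s_c = 5.4 × 25.226 × 1.3 = 177.08 kPa
q·N_q = 30 × 14.244 = 427.31 kPa
0.5·γ·B·N_γ·s_γ = 0.5 × 17.279 × 3.82 × 10.4 × 0.8 = 274.58 kPa
q_ult = 177.08 + 427.31 + 274.58 = 878.97 kPa.
q_net = 878.97 − 30 = 848.97 kPa.
q_all(net) = 848.97 / 3 = 282.99 kPa.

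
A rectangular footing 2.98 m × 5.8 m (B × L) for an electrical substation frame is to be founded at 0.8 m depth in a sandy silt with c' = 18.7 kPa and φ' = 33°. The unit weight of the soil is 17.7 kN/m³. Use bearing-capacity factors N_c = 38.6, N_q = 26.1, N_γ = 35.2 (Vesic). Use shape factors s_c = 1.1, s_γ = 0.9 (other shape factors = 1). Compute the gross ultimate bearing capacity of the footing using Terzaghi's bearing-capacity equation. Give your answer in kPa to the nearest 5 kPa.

q_ult ≈ 2000 kPa

Overburden at base level: q = 17.7 × 0.8 = 14.16 kPa.
Cohesion term c·N_c·s_c = 18.7 × 38.6 × 1.1 = 794 kPa; surcharge term q·N_q = 14.16 × 26.1 = 369.58 kPa; self-weight term 0.5·γ·B·N_γ·s_γ = 0.5 × 17.7 × 2.98 × 35.2 × 0.9 = 835.5 kPa.
q_ult = 794 + 369.58 + 835.5 = 1999.1 kPa.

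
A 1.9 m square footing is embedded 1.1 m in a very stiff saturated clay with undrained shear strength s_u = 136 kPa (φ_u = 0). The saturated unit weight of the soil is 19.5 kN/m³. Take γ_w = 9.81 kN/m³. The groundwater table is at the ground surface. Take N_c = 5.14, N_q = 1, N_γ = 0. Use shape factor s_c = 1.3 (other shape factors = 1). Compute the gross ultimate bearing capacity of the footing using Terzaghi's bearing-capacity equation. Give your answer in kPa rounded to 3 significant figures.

q_ult ≈ 919 kPa

Water table at ground surface, so effective unit weight γ' = 19.5 − 9.81 = 9.69 kN/m³ is used throughout; overburden q = 9.69 × 1.1 = 10.659 kPa.
Cohesion term c·N_c·s_c = 136 × 5.14 × 1.3 = 908.75 kPa; surcharge term q·N_q = 10.659 × 1 = 10.659 kPa.
q_ult = 908.75 + 10.659 = 919.41 kPa.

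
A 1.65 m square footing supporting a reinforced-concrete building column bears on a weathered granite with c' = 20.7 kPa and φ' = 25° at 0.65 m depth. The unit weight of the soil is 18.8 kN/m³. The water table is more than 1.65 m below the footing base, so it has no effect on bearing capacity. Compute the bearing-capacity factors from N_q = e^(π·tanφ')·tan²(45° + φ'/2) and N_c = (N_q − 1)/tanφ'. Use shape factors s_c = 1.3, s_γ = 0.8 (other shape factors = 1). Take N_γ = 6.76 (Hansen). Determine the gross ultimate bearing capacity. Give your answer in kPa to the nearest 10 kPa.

q_ult ≈ 770 kPa

tan25° = 0.4663, so N_q = e^(π×0.4663)·tan²(57.5°) = 4.327 × 2.464 = 10.66.
N_c = (10.66 − 1)/tan25° = 20.72.
q = γ·D_f = 18.8 × 0.65 = 12.22 kPa.
c·N_c·s_c = 20.7 × 20.721 × 1.3 = 557.59 kPa
q·N_q = 12.22 × 10.662 = 130.29 kPa
0.5·γ·B·N_γ·s_γ = 0.5 × 18.8 × 1.65 × 6.76 × 0.8 = 83.878 kPa
q_ult = 557.59 + 130.29 + 83.878 = 771.76 kPa.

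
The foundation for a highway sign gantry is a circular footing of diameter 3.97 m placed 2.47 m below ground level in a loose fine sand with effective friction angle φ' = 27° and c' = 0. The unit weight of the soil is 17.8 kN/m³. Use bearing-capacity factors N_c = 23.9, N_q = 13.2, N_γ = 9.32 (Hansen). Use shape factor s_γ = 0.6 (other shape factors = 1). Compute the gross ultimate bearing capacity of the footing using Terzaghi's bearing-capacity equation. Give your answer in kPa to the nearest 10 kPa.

q_ult ≈ 780 kPa

q = γ·D_f = 17.8 × 2.47 = 43.966 kPa.
q·N_q = 43.966 × 13.2 = 580.35 kPa
0.5·γ·B·N_γ·s_γ = 0.5 × 17.8 × 3.97 × 9.32 × 0.6 = 197.58 kPa
q_ult = 580.35 + 197.58 = 777.93 kPa.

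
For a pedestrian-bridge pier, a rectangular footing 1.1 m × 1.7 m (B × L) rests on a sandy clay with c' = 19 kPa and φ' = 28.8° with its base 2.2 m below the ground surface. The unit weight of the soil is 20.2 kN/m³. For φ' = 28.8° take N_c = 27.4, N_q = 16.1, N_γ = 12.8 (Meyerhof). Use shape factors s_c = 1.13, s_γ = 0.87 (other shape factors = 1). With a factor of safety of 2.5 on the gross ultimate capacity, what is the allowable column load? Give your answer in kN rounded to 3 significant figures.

P_all ≈ 1070 kN

q = γ·D_f = 20.2 × 2.2 = 44.44 kPa.
c·N_c·s_c = 19 × 27.4 × 1.13 = 588.28 kPa
q·N_q = 44.44 × 16.1 = 715.48 kPa
0.5·γ·B·N_γ·s_γ = 0.5 × 20.2 × 1.1 × 12.8 × 0.87 = 123.72 kPa
q_ult = 588.28 + 715.48 + 123.72 = 1427.5 kPa.
Gross allowable pressure q_all = 1427.5 / 2.5 = 570.99 kPa.
Footing area = 1.87 m², so allowable column load = 570.99 × 1.87 = 1067.8 kN.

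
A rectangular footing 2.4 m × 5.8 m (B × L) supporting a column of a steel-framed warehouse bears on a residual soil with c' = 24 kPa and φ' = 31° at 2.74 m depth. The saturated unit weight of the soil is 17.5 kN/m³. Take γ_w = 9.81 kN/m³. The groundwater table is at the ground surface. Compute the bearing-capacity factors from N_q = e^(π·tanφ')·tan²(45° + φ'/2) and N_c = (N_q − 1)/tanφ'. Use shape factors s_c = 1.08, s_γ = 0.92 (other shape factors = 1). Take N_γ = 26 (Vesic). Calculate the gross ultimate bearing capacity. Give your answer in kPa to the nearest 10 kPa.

tan31° = 0.6009, so N_q = e^(π×0.6009)·tan²(60.5°) = 6.604 × 3.124 = 20.63.
N_c = (20.63 − 1)/tan31° = 32.67.
γ' = 17.5 − 9.81 = 7.69 kN/m³ (submerged throughout). q = 7.69 × 2.74 = 21.071 kPa; the same γ' applies in the ½γBN_γ term.
c·N_c·s_c = 24 × 32.671 × 1.08 = 846.84 kPa
q·N_q = 21.071 × 20.631 = 434.7 kPa
0.5·γ·B·N_γ·s_γ = 0.5 × 7.69 × 2.4 × 26 × 0.92 = 220.73 kPa
q_ult = 846.84 + 434.7 + 220.73 = 1502.3 kPa.

q_ult ≈ 1500 kPa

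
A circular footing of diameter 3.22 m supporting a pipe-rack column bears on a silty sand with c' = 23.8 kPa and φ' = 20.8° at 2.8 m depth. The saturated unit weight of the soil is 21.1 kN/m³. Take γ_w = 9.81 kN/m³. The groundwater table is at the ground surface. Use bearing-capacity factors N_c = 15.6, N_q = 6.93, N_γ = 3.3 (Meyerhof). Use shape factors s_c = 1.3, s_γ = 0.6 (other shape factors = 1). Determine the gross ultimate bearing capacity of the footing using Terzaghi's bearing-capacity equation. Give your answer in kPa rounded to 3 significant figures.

γ' = 21.1 − 9.81 = 11.29 kN/m³ (submerged throughout). q = 11.29 × 2.8 = 31.612 kPa; the same γ' applies in the ½γBN_γ term.
c·N_c·s_c = 23.8 × 15.6 × 1.3 = 482.66 kPa
q·N_q = 31.612 × 6.93 = 219.07 kPa
0.5·γ·B·N_γ·s_γ = 0.5 × 11.29 × 3.22 × 3.3 × 0.6 = 35.99 kPa
q_ult = 482.66 + 219.07 + 35.99 = 737.73 kPa.

q_ult ≈ 738 kPa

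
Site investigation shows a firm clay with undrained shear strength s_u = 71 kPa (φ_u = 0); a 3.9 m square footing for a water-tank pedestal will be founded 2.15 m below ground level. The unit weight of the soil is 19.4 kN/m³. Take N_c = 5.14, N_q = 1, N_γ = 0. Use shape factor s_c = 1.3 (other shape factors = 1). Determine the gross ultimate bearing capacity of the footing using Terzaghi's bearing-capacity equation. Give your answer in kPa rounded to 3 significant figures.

Effective surcharge at the founding depth q = γ·D_f = 19.4 × 2.15 = 41.71 kPa.
q_ult = c·N_c·s_c + q·N_q
     = 71 × 5.14 × 1.3 + 41.71 × 1
     = 474.42 + 41.71 = 516.13 kPa.

q_ult ≈ 516 kPa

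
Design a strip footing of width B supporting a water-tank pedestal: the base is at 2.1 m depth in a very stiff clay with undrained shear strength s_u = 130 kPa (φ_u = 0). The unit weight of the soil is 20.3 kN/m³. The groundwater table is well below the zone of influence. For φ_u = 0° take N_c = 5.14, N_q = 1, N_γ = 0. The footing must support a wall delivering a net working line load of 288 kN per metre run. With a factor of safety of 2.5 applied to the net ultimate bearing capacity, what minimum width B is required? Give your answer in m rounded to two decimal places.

B = 1.08 m

Effective surcharge at the founding depth q = γ·D_f = 20.3 × 2.1 = 42.63 kPa.
q_ult = c·N_c + q·N_q
     = 130 × 5.14 + 42.63 × 1
     = 668.2 + 42.63 = 710.83 kPa.
For φ = 0 the ½γBN_γ term vanishes, so q_ult is independent of B. q_net = 710.83 − 42.63 = 668.2 kPa; q_all(net) = 668.2/2.5 = 267.28 kPa.
Required width B = w / q_all(net) = 288 / 267.28 = 1.078 m.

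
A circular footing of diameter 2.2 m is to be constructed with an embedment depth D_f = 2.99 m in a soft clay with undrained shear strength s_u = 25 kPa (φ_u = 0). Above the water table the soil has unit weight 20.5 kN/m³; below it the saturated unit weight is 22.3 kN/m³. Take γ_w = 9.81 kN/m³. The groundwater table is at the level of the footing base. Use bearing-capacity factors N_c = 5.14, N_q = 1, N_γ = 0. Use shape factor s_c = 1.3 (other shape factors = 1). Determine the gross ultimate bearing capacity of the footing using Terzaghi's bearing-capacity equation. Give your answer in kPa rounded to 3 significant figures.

Overburden at base level: q = 20.5 × 2.99 = 61.295 kPa.
Cohesion term c·N_c·s_c = 25 × 5.14 × 1.3 = 167.05 kPa; surcharge term q·N_q = 61.295 × 1 = 61.295 kPa.
q_ult = 167.05 + 61.295 = 228.35 kPa.

q_ult ≈ 228 kPa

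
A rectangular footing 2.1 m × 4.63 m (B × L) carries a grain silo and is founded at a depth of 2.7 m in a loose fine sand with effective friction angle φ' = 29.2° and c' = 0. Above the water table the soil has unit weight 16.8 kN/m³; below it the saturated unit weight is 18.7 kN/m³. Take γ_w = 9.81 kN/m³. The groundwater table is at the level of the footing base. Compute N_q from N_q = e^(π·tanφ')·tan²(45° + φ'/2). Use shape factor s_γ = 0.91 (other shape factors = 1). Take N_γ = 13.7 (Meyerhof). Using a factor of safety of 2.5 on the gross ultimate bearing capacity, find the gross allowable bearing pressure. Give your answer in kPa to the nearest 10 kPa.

N_q = e^(π·tan29.2°)·tan²(59.6°) = 16.82.
Overburden at base level: q = 16.8 × 2.7 = 45.36 kPa.
Below the base the soil is submerged, so the ½γBN_γ term uses γ' = 18.7 − 9.81 = 8.89 kN/m³.
Surcharge term q·N_q = 45.36 × 16.815 = 762.73 kPa; self-weight term 0.5·γ·B·N_γ·s_γ = 0.5 × 8.89 × 2.1 × 13.7 × 0.91 = 116.37 kPa.
q_ult = 762.73 + 116.37 = 879.1 kPa.
q_all = 879.1 / 2.5 = 351.64 kPa.

q_all ≈ 350 kPa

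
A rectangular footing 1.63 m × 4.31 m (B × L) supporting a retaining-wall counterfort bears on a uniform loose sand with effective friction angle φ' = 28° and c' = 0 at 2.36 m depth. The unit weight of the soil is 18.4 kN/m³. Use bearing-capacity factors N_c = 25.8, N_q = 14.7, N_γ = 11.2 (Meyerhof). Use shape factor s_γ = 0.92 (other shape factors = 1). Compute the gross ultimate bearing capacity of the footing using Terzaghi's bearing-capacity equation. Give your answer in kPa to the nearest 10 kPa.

q_ult ≈ 790 kPa

q = γ·D_f = 18.4 × 2.36 = 43.424 kPa.
q·N_q = 43.424 × 14.7 = 638.33 kPa
0.5·γ·B·N_γ·s_γ = 0.5 × 18.4 × 1.63 × 11.2 × 0.92 = 154.52 kPa
q_ult = 638.33 + 154.52 = 792.85 kPa.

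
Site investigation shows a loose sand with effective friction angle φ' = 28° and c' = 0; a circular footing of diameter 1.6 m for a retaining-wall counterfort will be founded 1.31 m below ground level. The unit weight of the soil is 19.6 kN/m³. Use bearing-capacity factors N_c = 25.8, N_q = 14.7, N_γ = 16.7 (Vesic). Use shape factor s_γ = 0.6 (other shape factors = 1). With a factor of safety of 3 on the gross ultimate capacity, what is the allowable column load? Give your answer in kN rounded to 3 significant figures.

q = γ·D_f = 19.6 × 1.31 = 25.676 kPa.
q·N_q = 25.676 × 14.7 = 377.44 kPa
0.5·γ·B·N_γ·s_γ = 0.5 × 19.6 × 1.6 × 16.7 × 0.6 = 157.11 kPa
q_ult = 377.44 + 157.11 = 534.55 kPa.
Gross allowable pressure q_all = 534.55 / 3 = 178.18 kPa.
Footing area = 2.0106 m², so allowable column load = 178.18 × 2.0106 = 358.26 kN.

P_all ≈ 358 kN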